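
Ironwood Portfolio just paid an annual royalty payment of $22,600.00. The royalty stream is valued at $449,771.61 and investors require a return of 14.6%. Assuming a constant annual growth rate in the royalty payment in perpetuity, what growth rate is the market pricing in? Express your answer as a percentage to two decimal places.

P = D₀(1+g)/(r−g) ⇒ P(r−g) = D₀(1+g) ⇒ g(P+D₀) = P·r − D₀
g = (P·r − D₀)/(P + D₀) = ($449,771.61×0.146 − $22,600.00) / ($449,771.61 + $22,600.00) = 0.091171

9.12%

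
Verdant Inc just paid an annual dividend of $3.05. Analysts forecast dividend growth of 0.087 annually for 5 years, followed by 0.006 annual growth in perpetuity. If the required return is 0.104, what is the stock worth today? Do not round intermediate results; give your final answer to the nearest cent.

$43.53

D_1 = 3.31535
D_2 = 3.60379
D_3 = 3.91731
D_4 = 4.25812
D_5 = 4.62858
Terminal value at year 5: TV = D_5×(1+g_2)/(r−g_2) = 4.65635/0.098 = 47.51377
P_0 = D_1/(1+r)^1 + D_2/(1+r)^2 + D_3/(1+r)^3 + D_4/(1+r)^4 + D_5/(1+r)^5 + TV/(1+r)^5
    = 3.00303 + 2.95679 + 2.91126 + 2.86643 + 2.82229 + 28.97171 = 43.53152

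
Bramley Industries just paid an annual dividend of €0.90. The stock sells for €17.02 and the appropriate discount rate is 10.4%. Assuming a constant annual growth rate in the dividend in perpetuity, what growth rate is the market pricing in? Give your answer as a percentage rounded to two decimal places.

P = D₀(1+g)/(r−g) ⇒ P(r−g) = D₀(1+g) ⇒ g(P+D₀) = P·r − D₀
g = (P·r − D₀)/(P + D₀) = (€17.02×0.104 − €0.90) / (€17.02 + €0.90) = 0.048554

4.86%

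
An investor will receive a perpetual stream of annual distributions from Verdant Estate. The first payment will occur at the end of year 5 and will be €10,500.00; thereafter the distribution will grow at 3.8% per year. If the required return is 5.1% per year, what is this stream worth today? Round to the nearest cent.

€661965.08

Value at end of year 4: C₁ / (r − g) = €10,500.00 / (0.051 − 0.038) = €807,692.3077
Discount to today: PV = €807,692.3077 / (1 + 0.051)^4 = €807,692.3077 / 1.220143 = €661,965.08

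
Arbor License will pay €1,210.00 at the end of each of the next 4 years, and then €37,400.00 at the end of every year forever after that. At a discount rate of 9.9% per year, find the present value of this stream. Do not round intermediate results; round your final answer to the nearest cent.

PV of 4-year annuity: €1,210.00 × [1 − (1+0.099)^−4] / 0.099 = 3843.85472
Perpetuity value at year 4: €37,400.00 / 0.099 = 377777.77778
PV of perpetuity: 377777.77778 / (1+0.099)^4 = 258967.72281
Total PV = 3843.85472 + 258967.72281 = 262811.57753

€262811.58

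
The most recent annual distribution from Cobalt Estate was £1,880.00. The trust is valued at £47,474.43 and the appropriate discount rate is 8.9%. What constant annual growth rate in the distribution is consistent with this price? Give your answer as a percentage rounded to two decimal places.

4.75%

P = D₀(1+g)/(r−g) ⇒ P(r−g) = D₀(1+g) ⇒ g(P+D₀) = P·r − D₀
g = (P·r − D₀)/(P + D₀) = (£47,474.43×0.089 − £1,880.00) / (£47,474.43 + £1,880.00) = 0.047518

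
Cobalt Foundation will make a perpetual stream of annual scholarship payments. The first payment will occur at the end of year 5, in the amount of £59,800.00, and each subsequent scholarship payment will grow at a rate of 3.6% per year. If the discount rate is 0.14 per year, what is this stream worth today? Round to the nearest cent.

£340446.16

Value at end of year 4: C₁ / (r − g) = £59,800.00 / (0.14 − 0.036) = £575,000.0000
Discount to today: PV = £575,000.0000 / (1 + 0.14)^4 = £575,000.0000 / 1.688960 = £340,446.16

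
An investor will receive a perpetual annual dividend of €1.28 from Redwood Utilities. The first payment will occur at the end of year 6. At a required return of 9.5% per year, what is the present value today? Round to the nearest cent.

€8.56

Value at end of year 5: C / r = €1.28 / 0.095 = €13.4737
Discount to today: PV = €13.4737 / (1 + 0.095)^5 = €13.4737 / 1.574239 = €8.56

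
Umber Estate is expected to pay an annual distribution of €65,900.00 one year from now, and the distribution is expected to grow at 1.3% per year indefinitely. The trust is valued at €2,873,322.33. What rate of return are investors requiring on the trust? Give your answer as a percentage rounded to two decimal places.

P = D₁/(r − g) ⇒ r = D₁/P + g = €65,900.0000/€2,873,322.33 + 0.013 = 0.022935 + 0.013 = 0.035935

3.59%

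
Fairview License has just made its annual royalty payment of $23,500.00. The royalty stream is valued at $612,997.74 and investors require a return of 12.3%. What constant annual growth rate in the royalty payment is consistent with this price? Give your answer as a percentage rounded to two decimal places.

P = D₀(1+g)/(r−g) ⇒ P(r−g) = D₀(1+g) ⇒ g(P+D₀) = P·r − D₀
g = (P·r − D₀)/(P + D₀) = ($612,997.74×0.123 − $23,500.00) / ($612,997.74 + $23,500.00) = 0.081538

8.15%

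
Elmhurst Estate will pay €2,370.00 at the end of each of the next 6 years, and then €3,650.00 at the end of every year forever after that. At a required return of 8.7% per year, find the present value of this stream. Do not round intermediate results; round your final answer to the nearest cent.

PV of 6-year annuity: €2,370.00 × [1 − (1+0.087)^−6] / 0.087 = 10727.39647
Perpetuity value at year 6: €3,650.00 / 0.087 = 41954.02299
PV of perpetuity: 41954.02299 / (1+0.087)^6 = 25432.92715
Total PV = 10727.39647 + 25432.92715 = 36160.32363

€36160.32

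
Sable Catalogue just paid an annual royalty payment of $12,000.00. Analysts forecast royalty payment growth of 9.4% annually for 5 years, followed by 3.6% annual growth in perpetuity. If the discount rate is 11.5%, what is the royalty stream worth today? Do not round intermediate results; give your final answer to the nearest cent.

$199789.37

D_1 = 13128.00000
D_2 = 14362.03200
D_3 = 15712.06301
D_4 = 17188.99693
D_5 = 18804.76264
Terminal value at year 5: TV = D_5×(1+g_2)/(r−g_2) = 19481.73410/0.079 = 246604.22908
P_0 = D_1/(1+r)^1 + D_2/(1+r)^2 + D_3/(1+r)^3 + D_4/(1+r)^4 + D_5/(1+r)^5 + TV/(1+r)^5
    = 11773.99103 + 11552.23873 + 11334.66294 + 11121.18498 + 10911.72768 + 143095.56812 = 199789.37349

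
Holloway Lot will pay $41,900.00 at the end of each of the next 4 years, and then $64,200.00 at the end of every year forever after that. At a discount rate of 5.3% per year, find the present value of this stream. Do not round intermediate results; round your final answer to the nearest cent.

PV of 4-year annuity: $41,900.00 × [1 − (1+0.053)^−4] / 0.053 = 147545.76008
Perpetuity value at year 4: $64,200.00 / 0.053 = 1211320.75472
PV of perpetuity: 1211320.75472 / (1+0.053)^4 = 985248.25359
Total PV = 147545.76008 + 985248.25359 = 1132794.01367

$1132794.01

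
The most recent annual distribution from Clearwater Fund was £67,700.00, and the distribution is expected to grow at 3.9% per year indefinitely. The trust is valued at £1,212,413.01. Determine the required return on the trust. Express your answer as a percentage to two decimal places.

D₁ = £67,700.00 × 1.039 = £70,340.3000
P = D₁/(r − g) ⇒ r = D₁/P + g = £70,340.3000/£1,212,413.01 + 0.039 = 0.058017 + 0.039 = 0.097017

9.70%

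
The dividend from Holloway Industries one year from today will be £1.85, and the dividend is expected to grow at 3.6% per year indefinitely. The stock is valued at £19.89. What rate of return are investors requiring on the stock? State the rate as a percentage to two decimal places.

P = D₁/(r − g) ⇒ r = D₁/P + g = £1.8500/£19.89 + 0.036 = 0.093012 + 0.036 = 0.129012

12.90%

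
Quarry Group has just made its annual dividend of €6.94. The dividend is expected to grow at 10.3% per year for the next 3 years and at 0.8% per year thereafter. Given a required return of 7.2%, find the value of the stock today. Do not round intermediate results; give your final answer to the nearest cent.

€141.11

D_1 = 7.65482
D_2 = 8.44327
D_3 = 9.31292
Terminal value at year 3: TV = D_3×(1+g_2)/(r−g_2) = 9.38743/0.064 = 146.67854
P_0 = D_1/(1+r)^1 + D_2/(1+r)^2 + D_3/(1+r)^3 + TV/(1+r)^3
    = 7.14069 + 7.34718 + 7.55965 + 119.06448 = 141.11200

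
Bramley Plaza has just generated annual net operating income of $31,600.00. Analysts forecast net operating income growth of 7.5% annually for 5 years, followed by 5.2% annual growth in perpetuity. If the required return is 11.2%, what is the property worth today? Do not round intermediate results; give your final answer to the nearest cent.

$610721.38

D_1 = 33970.00000
D_2 = 36517.75000
D_3 = 39256.58125
D_4 = 42200.82484
D_5 = 45365.88671
Terminal value at year 5: TV = D_5×(1+g_2)/(r−g_2) = 47724.91282/0.06 = 795415.21360
P_0 = D_1/(1+r)^1 + D_2/(1+r)^2 + D_3/(1+r)^3 + D_4/(1+r)^4 + D_5/(1+r)^5 + TV/(1+r)^5
    = 30548.56115 + 29532.10723 + 28549.47416 + 27599.53662 + 26681.20672 + 467810.49113 = 610721.37701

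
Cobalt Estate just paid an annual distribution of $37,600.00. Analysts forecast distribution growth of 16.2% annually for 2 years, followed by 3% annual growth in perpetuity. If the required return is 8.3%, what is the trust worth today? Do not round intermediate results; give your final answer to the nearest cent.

$924838.55

D_1 = 43691.20000
D_2 = 50769.17440
Terminal value at year 2: TV = D_2×(1+g_2)/(r−g_2) = 52292.24963/0.053 = 986646.21947
P_0 = D_1/(1+r)^1 + D_2/(1+r)^2 + TV/(1+r)^2
    = 40342.75162 + 43285.57468 + 841210.22490 = 924838.55119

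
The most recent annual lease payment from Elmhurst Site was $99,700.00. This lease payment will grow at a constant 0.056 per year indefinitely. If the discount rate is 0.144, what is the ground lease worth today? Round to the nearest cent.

$1196400.00

D₁ = D₀ × (1 + g) = $99,700.00 × 1.056 = $105,283.2000
Growing perpetuity: P = D₁ / (r − g) = $105,283.2000 / (0.144 − 0.056) = $1,196,400.00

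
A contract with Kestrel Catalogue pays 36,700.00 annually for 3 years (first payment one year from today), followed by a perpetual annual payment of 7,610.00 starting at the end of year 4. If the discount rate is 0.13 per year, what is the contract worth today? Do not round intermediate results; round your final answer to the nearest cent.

127224.39

PV of 3-year annuity: 36,700.00 × [1 − (1+0.13)^−3] / 0.13 = 86654.30034
Perpetuity value at year 3: 7,610.00 / 0.13 = 58538.46154
PV of perpetuity: 58538.46154 / (1+0.13)^3 = 40570.09027
Total PV = 86654.30034 + 40570.09027 = 127224.39061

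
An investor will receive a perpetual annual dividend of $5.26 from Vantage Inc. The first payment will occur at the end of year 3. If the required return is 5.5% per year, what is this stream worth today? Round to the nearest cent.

Value at end of year 2: C / r = $5.26 / 0.055 = $95.6364
Discount to today: PV = $95.6364 / (1 + 0.055)^2 = $95.6364 / 1.113025 = $85.92

$85.92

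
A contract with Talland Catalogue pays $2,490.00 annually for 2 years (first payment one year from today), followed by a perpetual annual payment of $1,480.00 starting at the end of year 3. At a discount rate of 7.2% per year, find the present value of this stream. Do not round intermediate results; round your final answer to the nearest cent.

$22376.60

PV of 2-year annuity: $2,490.00 × [1 − (1+0.072)^−2] / 0.072 = 4489.51604
Perpetuity value at year 2: $1,480.00 / 0.072 = 20555.55556
PV of perpetuity: 20555.55556 / (1+0.072)^2 = 17887.08819
Total PV = 4489.51604 + 17887.08819 = 22376.60423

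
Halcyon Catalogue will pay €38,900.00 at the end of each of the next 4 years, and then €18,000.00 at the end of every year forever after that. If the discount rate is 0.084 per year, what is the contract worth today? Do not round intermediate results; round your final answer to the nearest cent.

€282897.28

PV of 4-year annuity: €38,900.00 × [1 − (1+0.084)^−4] / 0.084 = 127702.86188
Perpetuity value at year 4: €18,000.00 / 0.084 = 214285.71429
PV of perpetuity: 214285.71429 / (1+0.084)^4 = 155194.41573
Total PV = 127702.86188 + 155194.41573 = 282897.27761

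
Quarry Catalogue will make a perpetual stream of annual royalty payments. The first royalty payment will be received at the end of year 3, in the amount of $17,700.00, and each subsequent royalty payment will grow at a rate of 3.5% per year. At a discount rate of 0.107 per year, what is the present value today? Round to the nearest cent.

Value at end of year 2: C₁ / (r − g) = $17,700.00 / (0.107 − 0.035) = $245,833.3333
Discount to today: PV = $245,833.3333 / (1 + 0.107)^2 = $245,833.3333 / 1.225449 = $200,606.74

$200606.74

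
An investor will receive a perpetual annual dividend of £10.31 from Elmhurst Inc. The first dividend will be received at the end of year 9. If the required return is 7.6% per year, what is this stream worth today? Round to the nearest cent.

£75.50

Value at end of year 8: C / r = £10.31 / 0.076 = £135.6579
Discount to today: PV = £135.6579 / (1 + 0.076)^8 = £135.6579 / 1.796794 = £75.50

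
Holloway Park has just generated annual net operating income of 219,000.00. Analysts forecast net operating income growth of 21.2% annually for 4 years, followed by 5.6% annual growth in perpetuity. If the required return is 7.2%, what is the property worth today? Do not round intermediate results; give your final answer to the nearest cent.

24818571.44

D_1 = 265428.00000
D_2 = 321698.73600
D_3 = 389898.86803
D_4 = 472557.42805
Terminal value at year 4: TV = D_4×(1+g_2)/(r−g_2) = 499020.64403/0.016 = 31188790.25162
P_0 = D_1/(1+r)^1 + D_2/(1+r)^2 + D_3/(1+r)^3 + D_4/(1+r)^4 + TV/(1+r)^4
    = 247600.74627 + 279936.66462 + 316495.55739 + 357828.93243 + 23616709.54008 = 24818571.44079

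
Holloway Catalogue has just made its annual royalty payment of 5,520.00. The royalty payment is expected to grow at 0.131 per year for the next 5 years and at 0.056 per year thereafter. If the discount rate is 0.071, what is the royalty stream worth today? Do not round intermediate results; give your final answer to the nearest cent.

542960.95

D_1 = 6243.12000
D_2 = 7060.96872
D_3 = 7985.95562
D_4 = 9032.11581
D_5 = 10215.32298
Terminal value at year 5: TV = D_5×(1+g_2)/(r−g_2) = 10787.38107/0.015 = 719158.73778
P_0 = D_1/(1+r)^1 + D_2/(1+r)^2 + D_3/(1+r)^3 + D_4/(1+r)^4 + D_5/(1+r)^5 + TV/(1+r)^5
    = 5829.24370 + 6155.81197 + 6500.67539 + 6864.85888 + 7249.44481 + 510360.91494 = 542960.94970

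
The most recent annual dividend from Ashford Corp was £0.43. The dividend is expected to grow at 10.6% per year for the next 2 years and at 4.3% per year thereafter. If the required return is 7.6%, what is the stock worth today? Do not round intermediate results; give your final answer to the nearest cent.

£15.26

D_1 = 0.47558
D_2 = 0.52599
Terminal value at year 2: TV = D_2×(1+g_2)/(r−g_2) = 0.54861/0.033 = 16.62452
P_0 = D_1/(1+r)^1 + D_2/(1+r)^2 + TV/(1+r)^2
    = 0.44199 + 0.45431 + 14.35901 = 15.25531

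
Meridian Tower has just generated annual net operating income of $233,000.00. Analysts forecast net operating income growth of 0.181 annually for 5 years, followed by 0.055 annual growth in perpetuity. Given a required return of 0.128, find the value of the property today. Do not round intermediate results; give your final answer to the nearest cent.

$5576199.89

D_1 = 275173.00000
D_2 = 324979.31300
D_3 = 383800.56865
D_4 = 453268.47158
D_5 = 535310.06494
Terminal value at year 5: TV = D_5×(1+g_2)/(r−g_2) = 564752.11851/0.073 = 7736330.39050
P_0 = D_1/(1+r)^1 + D_2/(1+r)^2 + D_3/(1+r)^3 + D_4/(1+r)^4 + D_5/(1+r)^5 + TV/(1+r)^5
    = 243947.69504 + 255409.77645 + 267410.41311 + 279974.90947 + 293129.75894 + 4236327.33812 = 5576199.89113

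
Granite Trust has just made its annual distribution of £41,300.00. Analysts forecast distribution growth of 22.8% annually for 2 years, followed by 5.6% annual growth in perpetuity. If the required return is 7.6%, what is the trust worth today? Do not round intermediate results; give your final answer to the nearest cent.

D_1 = 50716.40000
D_2 = 62279.73920
Terminal value at year 2: TV = D_2×(1+g_2)/(r−g_2) = 65767.40460/0.02 = 3288370.22976
P_0 = D_1/(1+r)^1 + D_2/(1+r)^2 + TV/(1+r)^2
    = 47134.20074 + 53792.56367 + 2840247.36198 = 2941174.12639

£2941174.13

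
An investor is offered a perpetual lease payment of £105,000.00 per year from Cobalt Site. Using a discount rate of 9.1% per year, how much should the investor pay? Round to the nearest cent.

Level perpetuity: PV = C / r = £105,000.00 / 0.091 = £1,153,846.15

£1153846.15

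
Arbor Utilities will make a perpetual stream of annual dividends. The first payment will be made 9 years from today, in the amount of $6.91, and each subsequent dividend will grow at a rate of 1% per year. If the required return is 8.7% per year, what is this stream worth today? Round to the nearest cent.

Value at end of year 8: C₁ / (r − g) = $6.91 / (0.087 − 0.01) = $89.7403
Discount to today: PV = $89.7403 / (1 + 0.087)^8 = $89.7403 / 1.949110 = $46.04

$46.04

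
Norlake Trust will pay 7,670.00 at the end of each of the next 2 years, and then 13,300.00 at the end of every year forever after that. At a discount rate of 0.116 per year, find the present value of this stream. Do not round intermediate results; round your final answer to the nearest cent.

PV of 2-year annuity: 7,670.00 × [1 − (1+0.116)^−2] / 0.116 = 13031.14682
Perpetuity value at year 2: 13,300.00 / 0.116 = 114655.17241
PV of perpetuity: 114655.17241 / (1+0.116)^2 = 92058.79004
Total PV = 13031.14682 + 92058.79004 = 105089.93687

105089.94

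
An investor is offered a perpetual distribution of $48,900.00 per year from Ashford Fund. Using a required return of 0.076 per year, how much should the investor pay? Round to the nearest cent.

Level perpetuity: PV = C / r = $48,900.00 / 0.076 = $643,421.05

$643421.05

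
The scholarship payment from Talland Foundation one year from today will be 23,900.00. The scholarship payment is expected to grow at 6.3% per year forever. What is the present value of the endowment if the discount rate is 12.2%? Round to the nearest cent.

Growing perpetuity: P = D₁ / (r − g) = 23,900.0000 / (0.122 − 0.063) = 405,084.75

405084.75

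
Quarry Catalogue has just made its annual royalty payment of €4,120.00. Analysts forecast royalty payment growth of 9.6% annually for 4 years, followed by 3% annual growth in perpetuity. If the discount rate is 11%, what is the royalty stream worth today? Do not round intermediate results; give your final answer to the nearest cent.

D_1 = 4515.52000
D_2 = 4949.00992
D_3 = 5424.11487
D_4 = 5944.82990
Terminal value at year 4: TV = D_4×(1+g_2)/(r−g_2) = 6123.17480/0.08 = 76539.68496
P_0 = D_1/(1+r)^1 + D_2/(1+r)^2 + D_3/(1+r)^3 + D_4/(1+r)^4 + TV/(1+r)^4
    = 4068.03604 + 4016.72747 + 3966.06605 + 3916.04359 + 50419.06124 = 66385.93438

€66385.93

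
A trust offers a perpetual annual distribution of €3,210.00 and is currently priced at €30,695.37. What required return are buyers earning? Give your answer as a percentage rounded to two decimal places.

P = C/r ⇒ r = C/P = €3,210.00/€30,695.37 = 0.104576

10.46%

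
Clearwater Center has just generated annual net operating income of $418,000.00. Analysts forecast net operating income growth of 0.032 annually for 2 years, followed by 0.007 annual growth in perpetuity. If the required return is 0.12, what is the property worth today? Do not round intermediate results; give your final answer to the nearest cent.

$3902698.48

D_1 = 431376.00000
D_2 = 445180.03200
Terminal value at year 2: TV = D_2×(1+g_2)/(r−g_2) = 448296.29222/0.113 = 3967223.82499
P_0 = D_1/(1+r)^1 + D_2/(1+r)^2 + TV/(1+r)^2
    = 385157.14286 + 354894.79592 + 3162646.54416 = 3902698.48293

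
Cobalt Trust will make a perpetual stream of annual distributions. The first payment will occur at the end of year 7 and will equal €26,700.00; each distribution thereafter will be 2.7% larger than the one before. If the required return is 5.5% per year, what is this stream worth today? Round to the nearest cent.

Value at end of year 6: C₁ / (r − g) = €26,700.00 / (0.055 − 0.027) = €953,571.4286
Discount to today: PV = €953,571.4286 / (1 + 0.055)^6 = €953,571.4286 / 1.378843 = €691,573.71

€691573.71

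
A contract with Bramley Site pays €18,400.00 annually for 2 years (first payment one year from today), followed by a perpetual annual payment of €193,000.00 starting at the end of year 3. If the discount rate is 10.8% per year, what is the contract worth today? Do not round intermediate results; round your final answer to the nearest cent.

PV of 2-year annuity: €18,400.00 × [1 − (1+0.108)^−2] / 0.108 = 31594.31245
Perpetuity value at year 2: €193,000.00 / 0.108 = 1787037.03704
PV of perpetuity: 1787037.03704 / (1+0.108)^2 = 1455640.17275
Total PV = 31594.31245 + 1455640.17275 = 1487234.48520

€1487234.49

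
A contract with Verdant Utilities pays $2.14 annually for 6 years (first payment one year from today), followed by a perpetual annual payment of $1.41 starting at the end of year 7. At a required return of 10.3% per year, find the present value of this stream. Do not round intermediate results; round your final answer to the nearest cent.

$16.84

PV of 6-year annuity: $2.14 × [1 − (1+0.103)^−6] / 0.103 = 9.23889
Perpetuity value at year 6: $1.41 / 0.103 = 13.68932
PV of perpetuity: 13.68932 / (1+0.103)^6 = 7.60202
Total PV = 9.23889 + 7.60202 = 16.84090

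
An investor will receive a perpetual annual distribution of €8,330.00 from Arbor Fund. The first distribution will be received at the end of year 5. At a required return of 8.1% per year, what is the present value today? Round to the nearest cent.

Value at end of year 4: C / r = €8,330.00 / 0.081 = €102,839.5062
Discount to today: PV = €102,839.5062 / (1 + 0.081)^4 = €102,839.5062 / 1.365535 = €75,310.79

€75310.79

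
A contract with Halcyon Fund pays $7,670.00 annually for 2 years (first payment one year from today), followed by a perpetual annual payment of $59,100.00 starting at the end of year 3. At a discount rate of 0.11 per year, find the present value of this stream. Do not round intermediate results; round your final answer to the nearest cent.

$449197.65

PV of 2-year annuity: $7,670.00 × [1 − (1+0.11)^−2] / 0.11 = 13135.05397
Perpetuity value at year 2: $59,100.00 / 0.11 = 537272.72727
PV of perpetuity: 537272.72727 / (1+0.11)^2 = 436062.59822
Total PV = 13135.05397 + 436062.59822 = 449197.65220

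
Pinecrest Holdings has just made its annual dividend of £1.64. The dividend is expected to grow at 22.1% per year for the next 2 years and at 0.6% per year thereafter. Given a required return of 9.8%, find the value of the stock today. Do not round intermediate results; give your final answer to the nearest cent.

£26.03

D_1 = 2.00244
D_2 = 2.44498
Terminal value at year 2: TV = D_2×(1+g_2)/(r−g_2) = 2.45965/0.092 = 26.73532
P_0 = D_1/(1+r)^1 + D_2/(1+r)^2 + TV/(1+r)^2
    = 1.82372 + 2.02801 + 22.17587 = 26.02760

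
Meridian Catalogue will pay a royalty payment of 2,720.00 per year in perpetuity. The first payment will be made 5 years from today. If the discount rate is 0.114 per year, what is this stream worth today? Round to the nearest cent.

Value at end of year 4: C / r = 2,720.00 / 0.114 = 23,859.6491
Discount to today: PV = 23,859.6491 / (1 + 0.114)^4 = 23,859.6491 / 1.540071 = 15,492.56

15492.56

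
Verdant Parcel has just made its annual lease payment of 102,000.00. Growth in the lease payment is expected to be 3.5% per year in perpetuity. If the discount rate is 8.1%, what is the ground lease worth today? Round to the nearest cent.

D₁ = D₀ × (1 + g) = 102,000.00 × 1.035 = 105,570.0000
Growing perpetuity: P = D₁ / (r − g) = 105,570.0000 / (0.081 − 0.035) = 2,295,000.00

2295000.00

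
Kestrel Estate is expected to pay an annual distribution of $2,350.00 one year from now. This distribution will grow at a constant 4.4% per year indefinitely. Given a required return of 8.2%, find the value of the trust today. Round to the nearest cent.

Growing perpetuity: P = D₁ / (r − g) = $2,350.0000 / (0.082 − 0.044) = $61,842.11

$61842.11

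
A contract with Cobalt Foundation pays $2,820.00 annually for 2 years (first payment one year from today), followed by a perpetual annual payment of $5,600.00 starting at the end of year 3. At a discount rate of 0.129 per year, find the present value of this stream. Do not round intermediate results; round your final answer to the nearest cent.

$38767.49

PV of 2-year annuity: $2,820.00 × [1 − (1+0.129)^−2] / 0.129 = 4710.17330
Perpetuity value at year 2: $5,600.00 / 0.129 = 43410.85271
PV of perpetuity: 43410.85271 / (1+0.129)^2 = 34057.31709
Total PV = 4710.17330 + 34057.31709 = 38767.49039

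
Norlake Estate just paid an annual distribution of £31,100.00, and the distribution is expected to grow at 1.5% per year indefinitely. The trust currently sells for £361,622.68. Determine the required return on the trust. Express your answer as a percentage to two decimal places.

10.23%

D₁ = £31,100.00 × 1.015 = £31,566.5000
P = D₁/(r − g) ⇒ r = D₁/P + g = £31,566.5000/£361,622.68 + 0.015 = 0.087291 + 0.015 = 0.102291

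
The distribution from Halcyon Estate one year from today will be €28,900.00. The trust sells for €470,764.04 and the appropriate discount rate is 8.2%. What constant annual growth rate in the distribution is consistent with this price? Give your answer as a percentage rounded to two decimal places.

2.06%

P = D₁/(r−g) ⇒ g = r − D₁/P = 0.082 − €28,900.00/€470,764.04 = 0.020610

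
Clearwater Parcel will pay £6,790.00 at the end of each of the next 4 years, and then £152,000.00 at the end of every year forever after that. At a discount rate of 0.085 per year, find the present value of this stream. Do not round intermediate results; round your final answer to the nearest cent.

£1312585.90

PV of 4-year annuity: £6,790.00 × [1 − (1+0.085)^−4] / 0.085 = 22241.30129
Perpetuity value at year 4: £152,000.00 / 0.085 = 1788235.29412
PV of perpetuity: 1788235.29412 / (1+0.085)^4 = 1290344.60246
Total PV = 22241.30129 + 1290344.60246 = 1312585.90375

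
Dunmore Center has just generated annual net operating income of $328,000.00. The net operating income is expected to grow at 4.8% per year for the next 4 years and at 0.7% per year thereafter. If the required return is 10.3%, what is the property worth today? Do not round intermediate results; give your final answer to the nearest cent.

D_1 = 343744.00000
D_2 = 360243.71200
D_3 = 377535.41018
D_4 = 395657.10986
Terminal value at year 4: TV = D_4×(1+g_2)/(r−g_2) = 398426.70963/0.096 = 4150278.22535
P_0 = D_1/(1+r)^1 + D_2/(1+r)^2 + D_3/(1+r)^3 + D_4/(1+r)^4 + TV/(1+r)^4
    = 311644.60562 + 296104.75675 + 281339.78701 + 267311.05783 + 2803981.61701 = 3960381.82421

$3960381.82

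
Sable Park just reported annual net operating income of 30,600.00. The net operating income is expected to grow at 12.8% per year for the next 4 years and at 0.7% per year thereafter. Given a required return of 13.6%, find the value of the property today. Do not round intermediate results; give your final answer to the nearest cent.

D_1 = 34516.80000
D_2 = 38934.95040
D_3 = 43918.62405
D_4 = 49540.20793
Terminal value at year 4: TV = D_4×(1+g_2)/(r−g_2) = 49886.98939/0.129 = 386720.84795
P_0 = D_1/(1+r)^1 + D_2/(1+r)^2 + D_3/(1+r)^3 + D_4/(1+r)^4 + TV/(1+r)^4
    = 30384.50704 + 30170.53164 + 29958.06311 + 29747.09083 + 232211.78658 = 352471.97920

352471.98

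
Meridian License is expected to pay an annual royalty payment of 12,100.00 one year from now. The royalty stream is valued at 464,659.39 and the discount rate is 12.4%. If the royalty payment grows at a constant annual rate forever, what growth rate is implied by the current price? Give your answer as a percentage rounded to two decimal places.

9.80%

P = D₁/(r−g) ⇒ g = r − D₁/P = 0.124 − 12,100.00/464,659.39 = 0.097959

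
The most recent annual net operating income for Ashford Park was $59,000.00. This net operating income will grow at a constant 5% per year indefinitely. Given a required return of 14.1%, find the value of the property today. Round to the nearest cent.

$680769.23

D₁ = D₀ × (1 + g) = $59,000.00 × 1.05 = $61,950.0000
Growing perpetuity: P = D₁ / (r − g) = $61,950.0000 / (0.141 − 0.05) = $680,769.23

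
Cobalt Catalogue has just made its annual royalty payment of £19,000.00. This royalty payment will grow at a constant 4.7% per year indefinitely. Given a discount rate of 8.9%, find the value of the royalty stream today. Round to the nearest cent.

£473642.86

D₁ = D₀ × (1 + g) = £19,000.00 × 1.047 = £19,893.0000
Growing perpetuity: P = D₁ / (r − g) = £19,893.0000 / (0.089 − 0.047) = £473,642.86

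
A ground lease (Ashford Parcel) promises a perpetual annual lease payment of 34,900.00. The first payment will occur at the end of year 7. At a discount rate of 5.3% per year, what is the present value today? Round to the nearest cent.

Value at end of year 6: C / r = 34,900.00 / 0.053 = 658,490.5660
Discount to today: PV = 658,490.5660 / (1 + 0.053)^6 = 658,490.5660 / 1.363233 = 483,035.81

483035.81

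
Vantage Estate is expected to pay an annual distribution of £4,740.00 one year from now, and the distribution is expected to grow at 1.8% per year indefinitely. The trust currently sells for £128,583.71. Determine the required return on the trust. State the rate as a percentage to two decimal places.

P = D₁/(r − g) ⇒ r = D₁/P + g = £4,740.0000/£128,583.71 + 0.018 = 0.036863 + 0.018 = 0.054863

5.49%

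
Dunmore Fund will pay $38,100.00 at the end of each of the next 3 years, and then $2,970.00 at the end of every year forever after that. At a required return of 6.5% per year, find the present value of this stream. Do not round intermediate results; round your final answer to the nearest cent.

PV of 3-year annuity: $38,100.00 × [1 − (1+0.065)^−3] / 0.065 = 100906.91696
Perpetuity value at year 3: $2,970.00 / 0.065 = 45692.30769
PV of perpetuity: 45692.30769 / (1+0.065)^3 = 37826.33543
Total PV = 100906.91696 + 37826.33543 = 138733.25238

$138733.25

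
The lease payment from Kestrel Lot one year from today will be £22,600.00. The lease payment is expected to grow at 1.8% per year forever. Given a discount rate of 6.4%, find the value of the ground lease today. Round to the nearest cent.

Growing perpetuity: P = D₁ / (r − g) = £22,600.0000 / (0.064 − 0.018) = £491,304.35

£491304.35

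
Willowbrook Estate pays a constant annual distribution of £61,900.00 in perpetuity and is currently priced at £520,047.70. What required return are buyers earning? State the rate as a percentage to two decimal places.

11.90%

P = C/r ⇒ r = C/P = £61,900.00/£520,047.70 = 0.119028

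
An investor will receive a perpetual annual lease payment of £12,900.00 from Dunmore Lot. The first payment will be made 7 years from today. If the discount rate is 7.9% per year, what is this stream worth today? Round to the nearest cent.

Value at end of year 6: C / r = £12,900.00 / 0.079 = £163,291.1392
Discount to today: PV = £163,291.1392 / (1 + 0.079)^6 = £163,291.1392 / 1.578079 = £103,474.65

£103474.65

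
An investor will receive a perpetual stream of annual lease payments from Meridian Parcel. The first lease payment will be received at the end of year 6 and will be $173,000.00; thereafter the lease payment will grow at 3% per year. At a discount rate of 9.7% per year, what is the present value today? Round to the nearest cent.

$1625317.32

Value at end of year 5: C₁ / (r − g) = $173,000.00 / (0.097 − 0.03) = $2,582,089.5522
Discount to today: PV = $2,582,089.5522 / (1 + 0.097)^5 = $2,582,089.5522 / 1.588668 = $1,625,317.32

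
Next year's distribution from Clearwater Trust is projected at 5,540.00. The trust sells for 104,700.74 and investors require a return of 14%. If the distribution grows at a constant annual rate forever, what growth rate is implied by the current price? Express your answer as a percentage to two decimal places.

8.71%

P = D₁/(r−g) ⇒ g = r − D₁/P = 0.14 − 5,540.00/104,700.74 = 0.087087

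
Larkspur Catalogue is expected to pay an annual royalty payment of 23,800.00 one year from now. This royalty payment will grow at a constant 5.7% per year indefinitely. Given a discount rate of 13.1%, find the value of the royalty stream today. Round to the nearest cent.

321621.62

Growing perpetuity: P = D₁ / (r − g) = 23,800.0000 / (0.131 − 0.057) = 321,621.62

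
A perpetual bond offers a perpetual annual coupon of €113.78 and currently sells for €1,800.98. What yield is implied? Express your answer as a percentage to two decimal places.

6.32%

P = C/r ⇒ r = C/P = €113.78/€1,800.98 = 0.063177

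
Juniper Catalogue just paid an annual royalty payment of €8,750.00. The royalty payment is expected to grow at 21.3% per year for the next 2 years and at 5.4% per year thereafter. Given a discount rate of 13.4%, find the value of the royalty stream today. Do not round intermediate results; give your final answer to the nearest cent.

D_1 = 10613.75000
D_2 = 12874.47875
Terminal value at year 2: TV = D_2×(1+g_2)/(r−g_2) = 13569.70060/0.08 = 169621.25753
P_0 = D_1/(1+r)^1 + D_2/(1+r)^2 + TV/(1+r)^2
    = 9359.56790 + 10011.60129 + 131902.84701 = 151274.01620

€151274.02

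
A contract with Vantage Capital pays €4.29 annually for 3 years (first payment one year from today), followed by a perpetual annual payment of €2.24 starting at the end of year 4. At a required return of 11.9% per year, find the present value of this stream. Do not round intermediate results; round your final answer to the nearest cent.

€23.76

PV of 3-year annuity: €4.29 × [1 − (1+0.119)^−3] / 0.119 = 10.32159
Perpetuity value at year 3: €2.24 / 0.119 = 18.82353
PV of perpetuity: 18.82353 / (1+0.119)^3 = 13.43417
Total PV = 10.32159 + 13.43417 = 23.75576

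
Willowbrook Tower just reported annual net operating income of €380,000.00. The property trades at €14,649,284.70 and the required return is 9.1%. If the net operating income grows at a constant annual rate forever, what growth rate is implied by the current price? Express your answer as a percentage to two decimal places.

6.34%

P = D₀(1+g)/(r−g) ⇒ P(r−g) = D₀(1+g) ⇒ g(P+D₀) = P·r − D₀
g = (P·r − D₀)/(P + D₀) = (€14,649,284.70×0.091 − €380,000.00) / (€14,649,284.70 + €380,000.00) = 0.063415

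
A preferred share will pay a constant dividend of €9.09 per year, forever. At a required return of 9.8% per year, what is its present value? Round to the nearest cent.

€92.76

Level perpetuity: PV = C / r = €9.09 / 0.098 = €92.76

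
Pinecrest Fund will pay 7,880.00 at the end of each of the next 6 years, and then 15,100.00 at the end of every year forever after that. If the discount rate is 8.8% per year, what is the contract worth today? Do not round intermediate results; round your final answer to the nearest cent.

PV of 6-year annuity: 7,880.00 × [1 − (1+0.088)^−6] / 0.088 = 35560.81907
Perpetuity value at year 6: 15,100.00 / 0.088 = 171590.90909
PV of perpetuity: 171590.90909 / (1+0.088)^6 = 103447.71518
Total PV = 35560.81907 + 103447.71518 = 139008.53425

139008.53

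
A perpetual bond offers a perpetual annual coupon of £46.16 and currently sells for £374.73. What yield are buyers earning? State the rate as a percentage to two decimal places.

12.32%

P = C/r ⇒ r = C/P = £46.16/£374.73 = 0.123182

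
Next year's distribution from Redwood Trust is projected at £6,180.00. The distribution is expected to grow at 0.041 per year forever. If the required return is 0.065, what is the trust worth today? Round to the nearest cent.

Growing perpetuity: P = D₁ / (r − g) = £6,180.0000 / (0.065 − 0.041) = £257,500.00

£257500.00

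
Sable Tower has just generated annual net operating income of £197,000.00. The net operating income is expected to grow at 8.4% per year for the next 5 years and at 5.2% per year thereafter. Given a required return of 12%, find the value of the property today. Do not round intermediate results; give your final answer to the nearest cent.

D_1 = 213548.00000
D_2 = 231486.03200
D_3 = 250930.85869
D_4 = 272009.05082
D_5 = 294857.81109
Terminal value at year 5: TV = D_5×(1+g_2)/(r−g_2) = 310190.41726/0.068 = 4561623.78328
P_0 = D_1/(1+r)^1 + D_2/(1+r)^2 + D_3/(1+r)^3 + D_4/(1+r)^4 + D_5/(1+r)^5 + TV/(1+r)^5
    = 190667.85714 + 184539.24745 + 178607.62878 + 172866.66928 + 167310.24063 + 2588387.84032 = 3482379.48360

£3482379.48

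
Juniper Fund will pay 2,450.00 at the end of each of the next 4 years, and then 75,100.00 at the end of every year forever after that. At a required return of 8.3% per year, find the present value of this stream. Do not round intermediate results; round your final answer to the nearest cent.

PV of 4-year annuity: 2,450.00 × [1 − (1+0.083)^−4] / 0.083 = 8060.81714
Perpetuity value at year 4: 75,100.00 / 0.083 = 904819.27711
PV of perpetuity: 904819.27711 / (1+0.083)^4 = 657730.55586
Total PV = 8060.81714 + 657730.55586 = 665791.37299

665791.37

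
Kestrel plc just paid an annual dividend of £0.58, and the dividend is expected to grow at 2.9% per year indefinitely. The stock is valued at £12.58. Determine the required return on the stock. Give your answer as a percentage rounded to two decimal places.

D₁ = £0.58 × 1.029 = £0.5968
P = D₁/(r − g) ⇒ r = D₁/P + g = £0.5968/£12.58 + 0.029 = 0.047442 + 0.029 = 0.076442

7.64%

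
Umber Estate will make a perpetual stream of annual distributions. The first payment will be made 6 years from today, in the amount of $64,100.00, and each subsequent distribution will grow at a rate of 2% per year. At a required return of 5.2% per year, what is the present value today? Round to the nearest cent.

Value at end of year 5: C₁ / (r − g) = $64,100.00 / (0.052 − 0.02) = $2,003,125.0000
Discount to today: PV = $2,003,125.0000 / (1 + 0.052)^5 = $2,003,125.0000 / 1.288483 = $1,554,638.26

$1554638.26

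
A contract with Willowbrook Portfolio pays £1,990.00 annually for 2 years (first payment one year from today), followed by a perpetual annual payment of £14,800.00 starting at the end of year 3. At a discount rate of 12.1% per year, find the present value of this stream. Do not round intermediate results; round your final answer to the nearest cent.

£100692.91

PV of 2-year annuity: £1,990.00 × [1 − (1+0.121)^−2] / 0.121 = 3358.78743
Perpetuity value at year 2: £14,800.00 / 0.121 = 122314.04959
PV of perpetuity: 122314.04959 / (1+0.121)^2 = 97334.12294
Total PV = 3358.78743 + 97334.12294 = 100692.91038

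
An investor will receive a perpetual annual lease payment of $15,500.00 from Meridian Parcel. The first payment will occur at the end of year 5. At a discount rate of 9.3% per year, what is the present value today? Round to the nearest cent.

Value at end of year 4: C / r = $15,500.00 / 0.093 = $166,666.6667
Discount to today: PV = $166,666.6667 / (1 + 0.093)^4 = $166,666.6667 / 1.427186 = $116,779.90

$116779.90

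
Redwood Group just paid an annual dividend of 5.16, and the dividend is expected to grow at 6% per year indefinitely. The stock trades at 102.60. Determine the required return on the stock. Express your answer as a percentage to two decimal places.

D₁ = 5.16 × 1.06 = 5.4696
P = D₁/(r − g) ⇒ r = D₁/P + g = 5.4696/102.60 + 0.06 = 0.053310 + 0.06 = 0.113310

11.33%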